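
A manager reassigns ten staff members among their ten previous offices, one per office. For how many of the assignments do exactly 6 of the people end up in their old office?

Choose which 6 of the 10 are fixed: C(10,6) = 210.
The other 4 form a derangement: !4 = 9.
Total: 210 × 9 = 1890.

1890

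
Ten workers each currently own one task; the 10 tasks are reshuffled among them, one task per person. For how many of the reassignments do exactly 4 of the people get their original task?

Choose which 4 of the 10 are fixed: C(10,4) = 210.
The other 6 form a derangement: !6 = 265.
Total: 210 × 265 = 55650.

55650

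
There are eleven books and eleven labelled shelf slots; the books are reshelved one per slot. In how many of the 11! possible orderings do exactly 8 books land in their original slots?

330

Pick the 8 fixed positions: C(11,8) = 165 ways.
The remaining 3 must be deranged: !3 = 2.
Total: 165 × 2 = 330.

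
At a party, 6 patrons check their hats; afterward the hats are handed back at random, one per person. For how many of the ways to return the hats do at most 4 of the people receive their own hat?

719

Sum C(6,i)·!(6-i) for i = 0..4:
  i=0: C(6,0)·!6 = 1·265 = 265
  i=1: C(6,1)·!5 = 6·44 = 264
  i=2: C(6,2)·!4 = 15·9 = 135
  i=3: C(6,3)·!3 = 20·2 = 40
  i=4: C(6,4)·!2 = 15·1 = 15
Total = 719.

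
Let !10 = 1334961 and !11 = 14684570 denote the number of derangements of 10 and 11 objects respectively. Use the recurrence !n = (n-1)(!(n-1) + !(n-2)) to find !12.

!12 = (12-1)·(!11 + !10) = 11·(14684570 + 1334961) = 11·16019531 = 176214841.

176214841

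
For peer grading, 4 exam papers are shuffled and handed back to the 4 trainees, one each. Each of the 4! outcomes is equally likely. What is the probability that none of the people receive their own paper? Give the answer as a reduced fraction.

3/8

Favorable outcomes: !4 = 9.
Total outcomes: 4! = 24.
Probability = 9/24 = 3/8.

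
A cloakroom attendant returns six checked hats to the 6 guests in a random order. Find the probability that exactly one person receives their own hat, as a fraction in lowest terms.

11/30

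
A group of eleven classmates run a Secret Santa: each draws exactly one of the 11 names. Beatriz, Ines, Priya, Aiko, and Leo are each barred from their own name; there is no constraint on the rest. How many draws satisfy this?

Inclusion-exclusion on the 5 forbidden self-matches:
Σ_{j=0}^{5} (-1)^j C(5,j)(11-j)!
= C(5,0)·11! - C(5,1)·10! + C(5,2)·9! - C(5,3)·8! + C(5,4)·7! - C(5,5)·6!
= 39916800 - 18144000 + 3628800 - 403200 + 25200 - 720
= 25022880

25022880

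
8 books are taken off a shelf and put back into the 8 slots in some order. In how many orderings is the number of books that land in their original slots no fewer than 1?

25487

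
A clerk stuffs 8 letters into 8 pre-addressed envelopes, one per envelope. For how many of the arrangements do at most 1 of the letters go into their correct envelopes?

Sum C(8,i)·!(8-i) for i = 0..1:
  i=0: C(8,0)·!8 = 1·14833 = 14833
  i=1: C(8,1)·!7 = 8·1854 = 14832
Total = 29665.

29665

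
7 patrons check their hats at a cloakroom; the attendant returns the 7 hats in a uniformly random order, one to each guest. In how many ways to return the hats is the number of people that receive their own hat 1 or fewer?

# with exactly i fixed is C(7,i)·!(7-i); sum over i=0..1:
  i=0: C(7,0)·!7 = 1·1854 = 1854
  i=1: C(7,1)·!6 = 7·265 = 1855
Total = 3709.

3709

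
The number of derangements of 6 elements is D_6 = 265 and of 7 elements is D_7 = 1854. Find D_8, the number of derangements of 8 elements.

14833

D_8 = (8-1)·(D_7 + D_6) = 7·(1854 + 265) = 7·2119 = 14833.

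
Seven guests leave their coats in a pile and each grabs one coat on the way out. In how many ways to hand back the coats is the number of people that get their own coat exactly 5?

Choose which 5 of the 7 are fixed: C(7,5) = 21.
The remaining 2 must be deranged: !2 = 1.
Total: 21 × 1 = 21.

21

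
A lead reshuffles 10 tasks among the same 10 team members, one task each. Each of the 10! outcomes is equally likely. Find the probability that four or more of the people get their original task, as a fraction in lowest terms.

34457/1814400

Favorable outcomes: Σ_{i≥4} C(10,i)·!(10-i) = 210·265 + 252·44 + 210·9 + 120·2 + 45·1 + 10·0 + 1·1 = 68914.
Total outcomes: 10! = 3628800.
Probability = 68914/3628800 = 34457/1814400.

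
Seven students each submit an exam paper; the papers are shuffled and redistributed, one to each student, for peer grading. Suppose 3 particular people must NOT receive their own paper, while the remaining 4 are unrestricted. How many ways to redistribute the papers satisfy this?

Inclusion-exclusion on the 3 forbidden self-matches:
Σ_{j=0}^{3} (-1)^j C(3,j)(7-j)!
= C(3,0)·7! - C(3,1)·6! + C(3,2)·5! - C(3,3)·4!
= 5040 - 2160 + 360 - 24
= 3216

3216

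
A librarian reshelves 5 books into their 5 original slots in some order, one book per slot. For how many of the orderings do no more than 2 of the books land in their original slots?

109

Sum C(5,i)·!(5-i) for i = 0..2:
  i=0: C(5,0)·!5 = 1·44 = 44
  i=1: C(5,1)·!4 = 5·9 = 45
  i=2: C(5,2)·!3 = 10·2 = 20
Total = 109.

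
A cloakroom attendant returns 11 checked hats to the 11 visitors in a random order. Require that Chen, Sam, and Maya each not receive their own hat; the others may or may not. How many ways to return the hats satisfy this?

30078720

Let A_j be the event that the j-th constrained one is fixed. By inclusion-exclusion over the 3 events:
Σ_{j=0}^{3} (-1)^j C(3,j)(11-j)!
= C(3,0)·11! - C(3,1)·10! + C(3,2)·9! - C(3,3)·8!
= 39916800 - 10886400 + 1088640 - 40320
= 30078720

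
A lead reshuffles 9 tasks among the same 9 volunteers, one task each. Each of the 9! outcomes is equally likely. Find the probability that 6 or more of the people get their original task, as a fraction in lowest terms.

Favorable outcomes: Σ_{i≥6} C(9,i)·!(9-i) = 84·2 + 36·1 + 9·0 + 1·1 = 205.
Total outcomes: 9! = 362880.
Probability = 205/362880 = 41/72576.

41/72576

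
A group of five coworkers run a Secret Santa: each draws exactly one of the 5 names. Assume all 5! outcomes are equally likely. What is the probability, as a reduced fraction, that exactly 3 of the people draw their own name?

1/12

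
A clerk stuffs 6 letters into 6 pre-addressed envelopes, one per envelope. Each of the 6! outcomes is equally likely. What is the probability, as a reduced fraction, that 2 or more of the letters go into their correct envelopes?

191/720

Favorable outcomes: Σ_{i≥2} C(6,i)·!(6-i) = 15·9 + 20·2 + 15·1 + 6·0 + 1·1 = 191.
Total outcomes: 6! = 720.
Probability = 191/720 = 191/720.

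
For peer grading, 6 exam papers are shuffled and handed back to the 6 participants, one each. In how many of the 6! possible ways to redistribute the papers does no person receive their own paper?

265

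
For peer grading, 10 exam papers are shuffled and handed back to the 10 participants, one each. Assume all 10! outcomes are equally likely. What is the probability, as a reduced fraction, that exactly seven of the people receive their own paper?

1/15120

Favorable outcomes: C(10,7)·!3 = 120·2 = 240.
Total outcomes: 10! = 3628800.
Probability = 240/3628800 = 1/15120.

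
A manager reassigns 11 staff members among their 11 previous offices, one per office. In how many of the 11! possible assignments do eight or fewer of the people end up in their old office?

39916744

# with exactly i fixed is C(11,i)·!(11-i); sum over i=0..8:
  i=0: C(11,0)·!11 = 1·14684570 = 14684570
  i=1: C(11,1)·!10 = 11·1334961 = 14684571
  i=2: C(11,2)·!9 = 55·133496 = 7342280
  i=3: C(11,3)·!8 = 165·14833 = 2447445
  i=4: C(11,4)·!7 = 330·1854 = 611820
  i=5: C(11,5)·!6 = 462·265 = 122430
  i=6: C(11,6)·!5 = 462·44 = 20328
  i=7: C(11,7)·!4 = 330·9 = 2970
  i=8: C(11,8)·!3 = 165·2 = 330
Total = 39916744.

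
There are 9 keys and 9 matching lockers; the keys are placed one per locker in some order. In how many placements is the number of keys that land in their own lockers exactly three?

22260

Choose which 3 of the 9 are fixed: C(9,3) = 84.
The remaining 6 must be deranged: !6 = 265.
Total: 84 × 265 = 22260.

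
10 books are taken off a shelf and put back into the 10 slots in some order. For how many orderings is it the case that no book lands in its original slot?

1334961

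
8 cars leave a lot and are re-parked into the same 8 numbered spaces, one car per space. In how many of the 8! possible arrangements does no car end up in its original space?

14833

!8 = 8! · Σ_{k=0}^{8} (-1)^k/k!
= 8! - 8!/1! + 8!/2! - 8!/3! + 8!/4! - 8!/5! + 8!/6! - 8!/7! + 8!/8!
= 40320 - 40320 + 20160 - 6720 + 1680 - 336 + 56 - 8 + 1
= 14833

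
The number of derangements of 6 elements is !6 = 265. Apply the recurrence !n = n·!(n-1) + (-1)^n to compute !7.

!7 = 7·265 - 1 = 1854.

1854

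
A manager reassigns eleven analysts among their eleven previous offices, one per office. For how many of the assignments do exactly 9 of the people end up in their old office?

55

Pick the 9 fixed positions: C(11,9) = 55 ways.
The other 2 form a derangement: !2 = 1.
Total: 55 × 1 = 55.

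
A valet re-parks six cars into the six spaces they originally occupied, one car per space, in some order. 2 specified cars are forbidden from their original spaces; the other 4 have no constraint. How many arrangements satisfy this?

Let A_j be the event that the j-th constrained one is fixed. By inclusion-exclusion over the 2 events:
Σ_{j=0}^{2} (-1)^j C(2,j)(6-j)!
= C(2,0)·6! - C(2,1)·5! + C(2,2)·4!
= 720 - 240 + 24
= 504

504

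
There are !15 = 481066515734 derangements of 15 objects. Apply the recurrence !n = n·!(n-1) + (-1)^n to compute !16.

7697064251745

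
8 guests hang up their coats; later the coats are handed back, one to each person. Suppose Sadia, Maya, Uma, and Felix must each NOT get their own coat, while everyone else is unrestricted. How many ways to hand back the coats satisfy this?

24024

Inclusion-exclusion on the 4 forbidden self-matches:
Σ_{j=0}^{4} (-1)^j C(4,j)(8-j)!
= C(4,0)·8! - C(4,1)·7! + C(4,2)·6! - C(4,3)·5! + C(4,4)·4!
= 40320 - 20160 + 4320 - 480 + 24
= 24024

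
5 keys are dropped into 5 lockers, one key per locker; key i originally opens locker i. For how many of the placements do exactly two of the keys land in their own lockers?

20

Pick the 2 fixed positions: C(5,2) = 10 ways.
The remaining 3 must be deranged: !3 = 2.
Total: 10 × 2 = 20.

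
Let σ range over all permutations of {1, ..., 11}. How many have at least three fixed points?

Sum C(11,i)·!(11-i) for i = 3..11:
  i=3: C(11,3)·!8 = 165·14833 = 2447445
  i=4: C(11,4)·!7 = 330·1854 = 611820
  i=5: C(11,5)·!6 = 462·265 = 122430
  i=6: C(11,6)·!5 = 462·44 = 20328
  i=7: C(11,7)·!4 = 330·9 = 2970
  i=8: C(11,8)·!3 = 165·2 = 330
  i=9: C(11,9)·!2 = 55·1 = 55
  i=10: C(11,10)·!1 = 11·0 = 0
  i=11: C(11,11)·!0 = 1·1 = 1
Total = 3205379.

3205379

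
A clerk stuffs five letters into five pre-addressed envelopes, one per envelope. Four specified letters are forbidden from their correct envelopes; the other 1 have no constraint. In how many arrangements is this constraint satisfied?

Inclusion-exclusion on the 4 forbidden self-matches:
Σ_{j=0}^{4} (-1)^j C(4,j)(5-j)!
= C(4,0)·5! - C(4,1)·4! + C(4,2)·3! - C(4,3)·2! + C(4,4)·1!
= 120 - 96 + 36 - 8 + 1
= 53

53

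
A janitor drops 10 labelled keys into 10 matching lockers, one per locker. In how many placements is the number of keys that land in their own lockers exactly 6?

1890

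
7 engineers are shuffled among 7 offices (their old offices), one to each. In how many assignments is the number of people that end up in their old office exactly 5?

21

Pick the 5 fixed positions: C(7,5) = 21 ways.
The other 2 form a derangement: !2 = 1.
Total: 21 × 1 = 21.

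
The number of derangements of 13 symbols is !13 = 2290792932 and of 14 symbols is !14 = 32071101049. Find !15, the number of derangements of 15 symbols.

!15 = (15-1)·(!14 + !13) = 14·(32071101049 + 2290792932) = 14·34361893981 = 481066515734.

481066515734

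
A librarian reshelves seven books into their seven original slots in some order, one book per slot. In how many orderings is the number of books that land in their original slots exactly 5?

21

Choose which 5 of the 7 are fixed: C(7,5) = 21.
The other 2 form a derangement: !2 = 1.
Total: 21 × 1 = 21.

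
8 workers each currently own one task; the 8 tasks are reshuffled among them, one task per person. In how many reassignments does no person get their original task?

14833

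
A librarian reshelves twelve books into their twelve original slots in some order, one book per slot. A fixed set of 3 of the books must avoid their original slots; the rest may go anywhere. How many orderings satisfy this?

369774720

Let A_j be the event that the j-th constrained one is fixed. By inclusion-exclusion over the 3 events:
Σ_{j=0}^{3} (-1)^j C(3,j)(12-j)!
= C(3,0)·12! - C(3,1)·11! + C(3,2)·10! - C(3,3)·9!
= 479001600 - 119750400 + 10886400 - 362880
= 369774720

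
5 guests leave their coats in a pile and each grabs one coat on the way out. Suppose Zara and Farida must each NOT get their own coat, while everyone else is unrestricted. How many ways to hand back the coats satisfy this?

78

Let A_j be the event that the j-th constrained one is fixed. By inclusion-exclusion over the 2 events:
Σ_{j=0}^{2} (-1)^j C(2,j)(5-j)!
= C(2,0)·5! - C(2,1)·4! + C(2,2)·3!
= 120 - 48 + 6
= 78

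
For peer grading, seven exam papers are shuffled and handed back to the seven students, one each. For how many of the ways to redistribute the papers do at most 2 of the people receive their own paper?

4633

# with exactly i fixed is C(7,i)·!(7-i); sum over i=0..2:
  i=0: C(7,0)·!7 = 1·1854 = 1854
  i=1: C(7,1)·!6 = 7·265 = 1855
  i=2: C(7,2)·!5 = 21·44 = 924
Total = 4633.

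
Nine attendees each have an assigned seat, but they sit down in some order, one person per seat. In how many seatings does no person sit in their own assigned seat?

The number of derangements of 9 is !9 = Σ_{k=0}^{9} (-1)^k·9!/k!
= 9! - 9!/1! + 9!/2! - 9!/3! + 9!/4! - 9!/5! + 9!/6! - 9!/7! + 9!/8! - 9!/9!
= 362880 - 362880 + 181440 - 60480 + 15120 - 3024 + 504 - 72 + 9 - 1
= 133496

133496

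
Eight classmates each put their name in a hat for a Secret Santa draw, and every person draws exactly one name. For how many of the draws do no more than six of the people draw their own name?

40319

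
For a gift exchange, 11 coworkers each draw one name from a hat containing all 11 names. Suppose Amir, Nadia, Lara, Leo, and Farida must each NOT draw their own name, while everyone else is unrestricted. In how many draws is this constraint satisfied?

25022880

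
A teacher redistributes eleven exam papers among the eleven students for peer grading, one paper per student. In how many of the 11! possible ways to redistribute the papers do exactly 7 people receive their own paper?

2970

Pick the 7 fixed positions: C(11,7) = 330 ways.
The other 4 form a derangement: !4 = 9.
Total: 330 × 9 = 2970.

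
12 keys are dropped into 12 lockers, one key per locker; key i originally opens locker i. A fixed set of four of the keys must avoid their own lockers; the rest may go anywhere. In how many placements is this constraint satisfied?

339696000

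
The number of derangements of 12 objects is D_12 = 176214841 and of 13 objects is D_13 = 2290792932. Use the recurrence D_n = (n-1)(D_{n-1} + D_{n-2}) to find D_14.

32071101049

D_14 = (14-1)·(D_13 + D_12) = 13·(2290792932 + 176214841) = 13·2467007773 = 32071101049.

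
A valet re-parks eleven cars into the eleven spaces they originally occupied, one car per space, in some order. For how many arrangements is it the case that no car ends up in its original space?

The subfactorial !11 = [11!/e] (nearest integer).
11! = 39916800, and 39916800/e ≈ 14684570.08, so !11 = 14684570.

14684570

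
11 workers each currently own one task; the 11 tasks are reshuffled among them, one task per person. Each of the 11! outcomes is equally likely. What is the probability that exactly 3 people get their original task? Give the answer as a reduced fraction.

Favorable outcomes: C(11,3)·!8 = 165·14833 = 2447445.
Total outcomes: 11! = 39916800.
Probability = 2447445/39916800 = 2119/34560.

2119/34560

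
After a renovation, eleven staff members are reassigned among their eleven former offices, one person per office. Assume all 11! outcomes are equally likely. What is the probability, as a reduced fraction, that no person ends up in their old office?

Favorable outcomes: !11 = 14684570.
Total outcomes: 11! = 39916800.
Probability = 14684570/39916800 = 1468457/3991680.

1468457/3991680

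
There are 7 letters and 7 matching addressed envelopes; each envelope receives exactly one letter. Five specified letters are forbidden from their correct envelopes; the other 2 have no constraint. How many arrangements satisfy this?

2428

Inclusion-exclusion on the 5 forbidden self-matches:
Σ_{j=0}^{5} (-1)^j C(5,j)(7-j)!
= C(5,0)·7! - C(5,1)·6! + C(5,2)·5! - C(5,3)·4! + C(5,4)·3! - C(5,5)·2!
= 5040 - 3600 + 1200 - 240 + 30 - 2
= 2428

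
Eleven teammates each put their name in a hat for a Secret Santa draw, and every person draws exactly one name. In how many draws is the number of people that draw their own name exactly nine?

55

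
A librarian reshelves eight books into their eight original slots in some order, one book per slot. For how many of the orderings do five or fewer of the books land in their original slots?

40291

Sum C(8,i)·!(8-i) for i = 0..5:
  i=0: C(8,0)·!8 = 1·14833 = 14833
  i=1: C(8,1)·!7 = 8·1854 = 14832
  i=2: C(8,2)·!6 = 28·265 = 7420
  i=3: C(8,3)·!5 = 56·44 = 2464
  i=4: C(8,4)·!4 = 70·9 = 630
  i=5: C(8,5)·!3 = 56·2 = 112
Total = 40291.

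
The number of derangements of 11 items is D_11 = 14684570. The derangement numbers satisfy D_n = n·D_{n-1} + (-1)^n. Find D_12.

D_12 = 12·14684570 + 1 = 176214841.

176214841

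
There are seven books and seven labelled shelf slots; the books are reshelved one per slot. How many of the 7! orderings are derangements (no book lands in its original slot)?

1854

The subfactorial !7 = [7!/e] (nearest integer).
7! = 5040, and 5040/e ≈ 1854.11, so !7 = 1854.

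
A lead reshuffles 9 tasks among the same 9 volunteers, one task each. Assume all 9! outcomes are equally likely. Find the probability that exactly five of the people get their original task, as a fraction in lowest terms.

1/320

Favorable outcomes: C(9,5)·!4 = 126·9 = 1134.
Total outcomes: 9! = 362880.
Probability = 1134/362880 = 1/320.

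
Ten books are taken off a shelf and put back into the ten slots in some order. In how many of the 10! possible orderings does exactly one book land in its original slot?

Pick the single fixed position: C(10,1) = 10 ways.
The remaining 9 must be deranged: !9 = 133496.
Total: 10 × 133496 = 1334960.

1334960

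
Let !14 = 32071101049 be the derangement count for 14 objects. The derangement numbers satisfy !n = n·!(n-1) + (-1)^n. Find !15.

481066515734

!15 = 15·32071101049 - 1 = 481066515734.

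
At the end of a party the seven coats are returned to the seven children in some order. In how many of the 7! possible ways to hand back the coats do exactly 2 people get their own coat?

924

Choose which 2 of the 7 are fixed: C(7,2) = 21.
The other 5 form a derangement: !5 = 44.
Total: 21 × 44 = 924.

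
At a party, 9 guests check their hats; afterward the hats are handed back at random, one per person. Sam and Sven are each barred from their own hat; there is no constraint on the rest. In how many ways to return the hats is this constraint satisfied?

Let A_j be the event that the j-th constrained one is fixed. By inclusion-exclusion over the 2 events:
Σ_{j=0}^{2} (-1)^j C(2,j)(9-j)!
= C(2,0)·9! - C(2,1)·8! + C(2,2)·7!
= 362880 - 80640 + 5040
= 287280

287280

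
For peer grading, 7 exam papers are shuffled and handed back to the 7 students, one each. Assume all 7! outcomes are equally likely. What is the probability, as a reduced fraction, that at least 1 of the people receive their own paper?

177/280

Favorable outcomes: Σ_{i≥1} C(7,i)·!(7-i) = 7·265 + 21·44 + 35·9 + 35·2 + 21·1 + 7·0 + 1·1 = 3186.
Total outcomes: 7! = 5040.
Probability = 3186/5040 = 177/280.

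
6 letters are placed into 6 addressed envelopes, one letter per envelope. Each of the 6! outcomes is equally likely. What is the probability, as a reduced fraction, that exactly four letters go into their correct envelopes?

1/48

Favorable outcomes: C(6,4)·!2 = 15·1 = 15.
Total outcomes: 6! = 720.
Probability = 15/720 = 1/48.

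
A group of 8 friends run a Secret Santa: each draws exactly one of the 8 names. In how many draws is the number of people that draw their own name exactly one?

Pick the single fixed position: C(8,1) = 8 ways.
The remaining 7 must be deranged: !7 = 1854.
Total: 8 × 1854 = 14832.

14832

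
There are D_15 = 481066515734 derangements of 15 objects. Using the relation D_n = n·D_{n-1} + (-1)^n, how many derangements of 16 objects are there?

7697064251745

D_16 = 16·481066515734 + 1 = 7697064251745.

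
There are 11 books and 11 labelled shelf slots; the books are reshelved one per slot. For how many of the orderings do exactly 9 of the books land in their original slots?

Pick the 9 fixed positions: C(11,9) = 55 ways.
The remaining 2 must be deranged: !2 = 1.
Total: 55 × 1 = 55.

55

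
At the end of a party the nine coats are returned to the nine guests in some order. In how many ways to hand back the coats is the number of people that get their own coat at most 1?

266993

Sum C(9,i)·!(9-i) for i = 0..1:
  i=0: C(9,0)·!9 = 1·133496 = 133496
  i=1: C(9,1)·!8 = 9·14833 = 133497
Total = 266993.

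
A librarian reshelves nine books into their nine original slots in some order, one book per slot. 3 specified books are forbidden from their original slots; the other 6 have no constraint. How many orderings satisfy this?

256320

Let A_j be the event that the j-th constrained one is fixed. By inclusion-exclusion over the 3 events:
Σ_{j=0}^{3} (-1)^j C(3,j)(9-j)!
= C(3,0)·9! - C(3,1)·8! + C(3,2)·7! - C(3,3)·6!
= 362880 - 120960 + 15120 - 720
= 256320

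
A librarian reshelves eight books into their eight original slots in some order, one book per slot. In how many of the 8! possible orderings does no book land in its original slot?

14833

!8 = 8! · Σ_{k=0}^{8} (-1)^k/k!
= 8! - 8!/1! + 8!/2! - 8!/3! + 8!/4! - 8!/5! + 8!/6! - 8!/7! + 8!/8!
= 40320 - 40320 + 20160 - 6720 + 1680 - 336 + 56 - 8 + 1
= 14833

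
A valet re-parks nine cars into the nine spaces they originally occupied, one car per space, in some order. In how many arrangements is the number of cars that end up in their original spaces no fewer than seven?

Sum C(9,i)·!(9-i) for i = 7..9:
  i=7: C(9,7)·!2 = 36·1 = 36
  i=8: C(9,8)·!1 = 9·0 = 0
  i=9: C(9,9)·!0 = 1·1 = 1
Total = 37.

37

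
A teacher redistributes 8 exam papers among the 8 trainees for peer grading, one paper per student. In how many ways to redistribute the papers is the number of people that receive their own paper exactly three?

2464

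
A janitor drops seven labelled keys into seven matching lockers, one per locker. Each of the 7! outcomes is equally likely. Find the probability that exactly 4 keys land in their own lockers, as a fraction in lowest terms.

Favorable outcomes: C(7,4)·!3 = 35·2 = 70.
Total outcomes: 7! = 5040.
Probability = 70/5040 = 1/72.

1/72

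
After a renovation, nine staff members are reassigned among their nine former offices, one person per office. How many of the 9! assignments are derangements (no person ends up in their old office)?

!9 is the nearest integer to 9!/e.
9! = 362880, and 362880/e ≈ 133496.09, so !9 = 133496.

133496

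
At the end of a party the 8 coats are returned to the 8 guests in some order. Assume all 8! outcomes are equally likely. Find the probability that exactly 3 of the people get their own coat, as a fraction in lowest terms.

Favorable outcomes: C(8,3)·!5 = 56·44 = 2464.
Total outcomes: 8! = 40320.
Probability = 2464/40320 = 11/180.

11/180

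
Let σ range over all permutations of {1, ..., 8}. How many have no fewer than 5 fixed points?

141

# with exactly i fixed is C(8,i)·!(8-i); sum over i=5..8:
  i=5: C(8,5)·!3 = 56·2 = 112
  i=6: C(8,6)·!2 = 28·1 = 28
  i=7: C(8,7)·!1 = 8·0 = 0
  i=8: C(8,8)·!0 = 1·1 = 1
Total = 141.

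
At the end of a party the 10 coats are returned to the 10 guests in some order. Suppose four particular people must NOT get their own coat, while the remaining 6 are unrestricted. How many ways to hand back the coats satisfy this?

2399760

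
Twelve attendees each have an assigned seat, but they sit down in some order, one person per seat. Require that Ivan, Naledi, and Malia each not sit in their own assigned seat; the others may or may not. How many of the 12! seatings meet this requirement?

369774720

Inclusion-exclusion on the 3 forbidden self-matches:
Σ_{j=0}^{3} (-1)^j C(3,j)(12-j)!
= C(3,0)·12! - C(3,1)·11! + C(3,2)·10! - C(3,3)·9!
= 479001600 - 119750400 + 10886400 - 362880
= 369774720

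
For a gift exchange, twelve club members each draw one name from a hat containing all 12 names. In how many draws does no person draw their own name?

By inclusion-exclusion, !12 = Σ (-1)^k · 12!/k! for k=0..12
= 12! - 12!/1! + 12!/2! - 12!/3! + 12!/4! - 12!/5! + 12!/6! - 12!/7! + 12!/8! - 12!/9! + 12!/10! - 12!/11! + 12!/12!
= 479001600 - 479001600 + 239500800 - 79833600 + 19958400 - 3991680 + 665280 - 95040 + 11880 - 1320 + 132 - 12 + 1
= 176214841

176214841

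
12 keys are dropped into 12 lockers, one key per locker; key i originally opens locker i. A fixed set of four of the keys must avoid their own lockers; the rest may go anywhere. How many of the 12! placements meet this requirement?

Inclusion-exclusion on the 4 forbidden self-matches:
Σ_{j=0}^{4} (-1)^j C(4,j)(12-j)!
= C(4,0)·12! - C(4,1)·11! + C(4,2)·10! - C(4,3)·9! + C(4,4)·8!
= 479001600 - 159667200 + 21772800 - 1451520 + 40320
= 339696000

339696000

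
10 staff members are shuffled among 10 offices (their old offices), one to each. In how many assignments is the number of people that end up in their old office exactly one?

Choose which one of the 10 is fixed: C(10,1) = 10.
The remaining 9 must be deranged: !9 = 133496.
Total: 10 × 133496 = 1334960.

1334960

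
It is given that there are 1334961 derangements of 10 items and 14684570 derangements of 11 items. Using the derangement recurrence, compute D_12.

D_12 = (12-1)·(D_11 + D_10) = 11·(14684570 + 1334961) = 11·16019531 = 176214841.

176214841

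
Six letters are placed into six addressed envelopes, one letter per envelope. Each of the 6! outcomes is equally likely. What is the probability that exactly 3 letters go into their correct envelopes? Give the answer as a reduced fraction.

1/18

Favorable outcomes: C(6,3)·!3 = 20·2 = 40.
Total outcomes: 6! = 720.
Probability = 40/720 = 1/18.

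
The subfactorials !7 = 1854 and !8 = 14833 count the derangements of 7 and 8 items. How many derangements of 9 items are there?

133496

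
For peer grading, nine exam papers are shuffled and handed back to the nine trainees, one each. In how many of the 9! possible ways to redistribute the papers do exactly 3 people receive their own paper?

Choose which 3 of the 9 are fixed: C(9,3) = 84.
The other 6 form a derangement: !6 = 265.
Total: 84 × 265 = 22260.

22260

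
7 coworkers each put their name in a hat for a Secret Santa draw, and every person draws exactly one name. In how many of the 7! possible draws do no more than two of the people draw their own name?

Sum C(7,i)·!(7-i) for i = 0..2:
  i=0: C(7,0)·!7 = 1·1854 = 1854
  i=1: C(7,1)·!6 = 7·265 = 1855
  i=2: C(7,2)·!5 = 21·44 = 924
Total = 4633.

4633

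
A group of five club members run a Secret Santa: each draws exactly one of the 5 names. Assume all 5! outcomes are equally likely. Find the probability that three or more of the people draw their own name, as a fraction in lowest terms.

11/120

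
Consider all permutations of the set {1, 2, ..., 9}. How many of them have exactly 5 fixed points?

1134

Pick the 5 fixed positions: C(9,5) = 126 ways.
The other 4 form a derangement: !4 = 9.
Total: 126 × 9 = 1134.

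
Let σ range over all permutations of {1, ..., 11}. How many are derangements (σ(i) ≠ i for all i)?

14684570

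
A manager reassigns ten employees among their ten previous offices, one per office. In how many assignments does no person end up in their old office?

By inclusion-exclusion, !10 = Σ (-1)^k · 10!/k! for k=0..10
= 10! - 10!/1! + 10!/2! - 10!/3! + 10!/4! - 10!/5! + 10!/6! - 10!/7! + 10!/8! - 10!/9! + 10!/10!
= 3628800 - 3628800 + 1814400 - 604800 + 151200 - 30240 + 5040 - 720 + 90 - 10 + 1
= 1334961

1334961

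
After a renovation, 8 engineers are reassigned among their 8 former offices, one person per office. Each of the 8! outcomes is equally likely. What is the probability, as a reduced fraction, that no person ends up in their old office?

2119/5760

Favorable outcomes: !8 = 14833.
Total outcomes: 8! = 40320.
Probability = 14833/40320 = 2119/5760.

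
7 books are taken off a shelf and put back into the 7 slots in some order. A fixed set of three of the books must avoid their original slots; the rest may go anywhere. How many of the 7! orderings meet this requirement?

3216

Inclusion-exclusion on the 3 forbidden self-matches:
Σ_{j=0}^{3} (-1)^j C(3,j)(7-j)!
= C(3,0)·7! - C(3,1)·6! + C(3,2)·5! - C(3,3)·4!
= 5040 - 2160 + 360 - 24
= 3216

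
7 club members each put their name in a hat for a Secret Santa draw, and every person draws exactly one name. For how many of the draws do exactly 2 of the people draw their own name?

924

Pick the 2 fixed positions: C(7,2) = 21 ways.
The remaining 5 must be deranged: !5 = 44.
Total: 21 × 44 = 924.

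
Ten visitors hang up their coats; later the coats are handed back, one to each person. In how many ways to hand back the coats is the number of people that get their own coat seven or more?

# with exactly i fixed is C(10,i)·!(10-i); sum over i=7..10:
  i=7: C(10,7)·!3 = 120·2 = 240
  i=8: C(10,8)·!2 = 45·1 = 45
  i=9: C(10,9)·!1 = 10·0 = 0
  i=10: C(10,10)·!0 = 1·1 = 1
Total = 286.

286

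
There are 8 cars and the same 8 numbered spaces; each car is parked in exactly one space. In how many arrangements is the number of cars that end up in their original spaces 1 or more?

# with exactly i fixed is C(8,i)·!(8-i); sum over i=1..8:
  i=1: C(8,1)·!7 = 8·1854 = 14832
  i=2: C(8,2)·!6 = 28·265 = 7420
  i=3: C(8,3)·!5 = 56·44 = 2464
  i=4: C(8,4)·!4 = 70·9 = 630
  i=5: C(8,5)·!3 = 56·2 = 112
  i=6: C(8,6)·!2 = 28·1 = 28
  i=7: C(8,7)·!1 = 8·0 = 0
  i=8: C(8,8)·!0 = 1·1 = 1
Total = 25487.

25487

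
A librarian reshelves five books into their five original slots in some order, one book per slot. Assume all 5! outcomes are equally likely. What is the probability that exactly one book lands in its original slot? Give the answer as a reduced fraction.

3/8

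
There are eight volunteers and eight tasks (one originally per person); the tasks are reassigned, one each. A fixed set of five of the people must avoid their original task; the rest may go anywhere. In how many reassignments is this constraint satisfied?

21234

Inclusion-exclusion on the 5 forbidden self-matches:
Σ_{j=0}^{5} (-1)^j C(5,j)(8-j)!
= C(5,0)·8! - C(5,1)·7! + C(5,2)·6! - C(5,3)·5! + C(5,4)·4! - C(5,5)·3!
= 40320 - 25200 + 7200 - 1200 + 120 - 6
= 21234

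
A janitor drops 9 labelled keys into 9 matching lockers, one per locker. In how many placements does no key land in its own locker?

!9 is the nearest integer to 9!/e.
9! = 362880, and 362880/e ≈ 133496.09, so !9 = 133496.

133496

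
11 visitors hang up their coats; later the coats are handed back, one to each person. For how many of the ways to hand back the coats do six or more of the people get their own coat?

23684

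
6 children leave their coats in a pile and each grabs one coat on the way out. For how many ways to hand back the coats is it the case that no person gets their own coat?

!6 is the nearest integer to 6!/e.
6! = 720, and 720/e ≈ 264.87, so !6 = 265.

265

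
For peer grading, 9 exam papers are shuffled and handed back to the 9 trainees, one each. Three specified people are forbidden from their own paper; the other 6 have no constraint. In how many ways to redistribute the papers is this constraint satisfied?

Inclusion-exclusion on the 3 forbidden self-matches:
Σ_{j=0}^{3} (-1)^j C(3,j)(9-j)!
= C(3,0)·9! - C(3,1)·8! + C(3,2)·7! - C(3,3)·6!
= 362880 - 120960 + 15120 - 720
= 256320

256320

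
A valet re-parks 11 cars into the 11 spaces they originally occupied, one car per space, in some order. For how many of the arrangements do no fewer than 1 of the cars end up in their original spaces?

25232230

Sum C(11,i)·!(11-i) for i = 1..11:
  i=1: C(11,1)·!10 = 11·1334961 = 14684571
  i=2: C(11,2)·!9 = 55·133496 = 7342280
  i=3: C(11,3)·!8 = 165·14833 = 2447445
  i=4: C(11,4)·!7 = 330·1854 = 611820
  i=5: C(11,5)·!6 = 462·265 = 122430
  i=6: C(11,6)·!5 = 462·44 = 20328
  i=7: C(11,7)·!4 = 330·9 = 2970
  i=8: C(11,8)·!3 = 165·2 = 330
  i=9: C(11,9)·!2 = 55·1 = 55
  i=10: C(11,10)·!1 = 11·0 = 0
  i=11: C(11,11)·!0 = 1·1 = 1
Total = 25232230.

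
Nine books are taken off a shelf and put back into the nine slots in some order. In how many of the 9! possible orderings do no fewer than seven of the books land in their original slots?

37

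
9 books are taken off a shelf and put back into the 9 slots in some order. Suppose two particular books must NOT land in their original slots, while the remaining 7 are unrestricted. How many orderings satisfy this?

Let A_j be the event that the j-th constrained one is fixed. By inclusion-exclusion over the 2 events:
Σ_{j=0}^{2} (-1)^j C(2,j)(9-j)!
= C(2,0)·9! - C(2,1)·8! + C(2,2)·7!
= 362880 - 80640 + 5040
= 287280

287280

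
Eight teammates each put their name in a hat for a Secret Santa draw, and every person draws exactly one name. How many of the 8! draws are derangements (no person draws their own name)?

Use !n = n·!(n-1) + (-1)^n.
!8 = 8·1854 + 1 = 14833

14833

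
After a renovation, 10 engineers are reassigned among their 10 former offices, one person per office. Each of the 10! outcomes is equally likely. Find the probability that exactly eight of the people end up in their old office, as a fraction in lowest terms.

Favorable outcomes: C(10,8)·!2 = 45·1 = 45.
Total outcomes: 10! = 3628800.
Probability = 45/3628800 = 1/80640.

1/80640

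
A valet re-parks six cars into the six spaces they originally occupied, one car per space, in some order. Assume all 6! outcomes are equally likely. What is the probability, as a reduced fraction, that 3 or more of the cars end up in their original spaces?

Favorable outcomes: Σ_{i≥3} C(6,i)·!(6-i) = 20·2 + 15·1 + 6·0 + 1·1 = 56.
Total outcomes: 6! = 720.
Probability = 56/720 = 7/90.

7/90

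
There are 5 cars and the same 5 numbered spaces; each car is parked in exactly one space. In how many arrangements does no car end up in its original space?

44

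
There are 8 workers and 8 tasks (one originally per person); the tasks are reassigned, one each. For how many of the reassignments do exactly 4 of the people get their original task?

Pick the 4 fixed positions: C(8,4) = 70 ways.
The other 4 form a derangement: !4 = 9.
Total: 70 × 9 = 630.

630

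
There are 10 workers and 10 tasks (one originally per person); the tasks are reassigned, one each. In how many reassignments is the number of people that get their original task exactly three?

Pick the 3 fixed positions: C(10,3) = 120 ways.
The other 7 form a derangement: !7 = 1854.
Total: 120 × 1854 = 222480.

222480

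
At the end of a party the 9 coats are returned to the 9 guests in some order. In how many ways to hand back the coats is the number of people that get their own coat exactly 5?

1134

Choose which 5 of the 9 are fixed: C(9,5) = 126.
The other 4 form a derangement: !4 = 9.
Total: 126 × 9 = 1134.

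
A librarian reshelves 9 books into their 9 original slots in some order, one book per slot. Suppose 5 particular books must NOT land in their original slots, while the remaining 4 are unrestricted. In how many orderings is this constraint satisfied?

205056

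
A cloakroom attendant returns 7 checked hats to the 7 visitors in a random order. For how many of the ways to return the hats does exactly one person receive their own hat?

1855

Pick the single fixed position: C(7,1) = 7 ways.
The other 6 form a derangement: !6 = 265.
Total: 7 × 265 = 1855.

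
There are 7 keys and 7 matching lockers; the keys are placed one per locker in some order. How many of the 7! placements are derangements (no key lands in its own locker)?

!7 is the nearest integer to 7!/e.
7! = 5040, and 5040/e ≈ 1854.11, so !7 = 1854.

1854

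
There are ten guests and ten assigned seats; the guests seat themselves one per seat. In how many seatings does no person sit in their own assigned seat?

1334961

Recurrence: !10 = 10·!9 + (-1)^10.
!10 = 10·133496 + 1 = 1334961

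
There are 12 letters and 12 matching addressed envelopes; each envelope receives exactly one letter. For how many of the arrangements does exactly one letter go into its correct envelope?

176214840

Choose which one of the 12 is fixed: C(12,1) = 12.
The other 11 form a derangement: !11 = 14684570.
Total: 12 × 14684570 = 176214840.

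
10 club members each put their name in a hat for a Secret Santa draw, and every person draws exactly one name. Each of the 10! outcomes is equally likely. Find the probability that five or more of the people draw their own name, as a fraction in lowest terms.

829/226800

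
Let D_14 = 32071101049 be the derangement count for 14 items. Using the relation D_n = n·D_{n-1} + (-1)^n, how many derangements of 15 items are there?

481066515734

D_15 = 15·32071101049 - 1 = 481066515734.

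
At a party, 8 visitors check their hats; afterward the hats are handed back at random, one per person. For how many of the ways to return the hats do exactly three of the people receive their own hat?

Pick the 3 fixed positions: C(8,3) = 56 ways.
The other 5 form a derangement: !5 = 44.
Total: 56 × 44 = 2464.

2464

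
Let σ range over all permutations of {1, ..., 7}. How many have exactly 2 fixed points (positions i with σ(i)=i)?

924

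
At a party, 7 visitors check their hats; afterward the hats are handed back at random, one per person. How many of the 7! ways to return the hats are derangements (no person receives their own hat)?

1854

!7 is the nearest integer to 7!/e.
7! = 5040, and 5040/e ≈ 1854.11, so !7 = 1854.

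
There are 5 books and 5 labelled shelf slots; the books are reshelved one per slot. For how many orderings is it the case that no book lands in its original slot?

44

!5 is the nearest integer to 5!/e.
5! = 120, and 120/e ≈ 44.15, so !5 = 44.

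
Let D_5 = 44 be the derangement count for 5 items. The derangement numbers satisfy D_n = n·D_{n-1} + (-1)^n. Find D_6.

265

D_6 = 6·44 + 1 = 265.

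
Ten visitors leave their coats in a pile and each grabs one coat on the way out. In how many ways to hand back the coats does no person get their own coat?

!10 = 10! · Σ_{k=0}^{10} (-1)^k/k!
= 10! - 10!/1! + 10!/2! - 10!/3! + 10!/4! - 10!/5! + 10!/6! - 10!/7! + 10!/8! - 10!/9! + 10!/10!
= 3628800 - 3628800 + 1814400 - 604800 + 151200 - 30240 + 5040 - 720 + 90 - 10 + 1
= 1334961

1334961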